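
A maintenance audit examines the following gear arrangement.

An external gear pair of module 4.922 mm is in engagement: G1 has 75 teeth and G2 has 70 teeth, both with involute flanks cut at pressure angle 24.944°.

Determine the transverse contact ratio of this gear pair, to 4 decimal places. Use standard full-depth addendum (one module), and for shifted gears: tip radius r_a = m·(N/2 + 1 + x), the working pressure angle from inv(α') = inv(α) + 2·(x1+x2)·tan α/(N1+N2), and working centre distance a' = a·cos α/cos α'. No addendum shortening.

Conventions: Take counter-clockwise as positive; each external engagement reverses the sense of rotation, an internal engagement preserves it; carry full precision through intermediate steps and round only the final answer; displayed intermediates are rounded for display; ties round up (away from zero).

1.5725

class = single-mesh tooth geometry [involute pair 75T × 70T, m = 4.922]
base radii: r_b1 = 167.357921, r_b2 = 156.200726
tip radii: r_a1 = 189.497000, r_a2 = 177.192000
no profile shift: α' = α, a' = a
action lengths: √(r_a1²−r_b1²) = 88.884416, √(r_a2²−r_b2²) = 83.656070
base pitch p_b = π·m·cos α = 14.020544
CR = (88.884416 + 83.656070 − 356.845000·sin 24.94400°)/14.020544 = 1.572510
contact ratio ≈ 1.5725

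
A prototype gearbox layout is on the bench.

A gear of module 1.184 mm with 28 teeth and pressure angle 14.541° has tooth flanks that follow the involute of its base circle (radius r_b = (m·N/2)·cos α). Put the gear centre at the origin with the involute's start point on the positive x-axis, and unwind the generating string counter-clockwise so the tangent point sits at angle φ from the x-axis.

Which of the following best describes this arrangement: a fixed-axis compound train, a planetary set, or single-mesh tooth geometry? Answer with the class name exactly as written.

recognized (one wheel, involute flank): single-mesh tooth geometry, m = 1.184, N = 28
classification: single-mesh tooth geometry

single-mesh tooth geometry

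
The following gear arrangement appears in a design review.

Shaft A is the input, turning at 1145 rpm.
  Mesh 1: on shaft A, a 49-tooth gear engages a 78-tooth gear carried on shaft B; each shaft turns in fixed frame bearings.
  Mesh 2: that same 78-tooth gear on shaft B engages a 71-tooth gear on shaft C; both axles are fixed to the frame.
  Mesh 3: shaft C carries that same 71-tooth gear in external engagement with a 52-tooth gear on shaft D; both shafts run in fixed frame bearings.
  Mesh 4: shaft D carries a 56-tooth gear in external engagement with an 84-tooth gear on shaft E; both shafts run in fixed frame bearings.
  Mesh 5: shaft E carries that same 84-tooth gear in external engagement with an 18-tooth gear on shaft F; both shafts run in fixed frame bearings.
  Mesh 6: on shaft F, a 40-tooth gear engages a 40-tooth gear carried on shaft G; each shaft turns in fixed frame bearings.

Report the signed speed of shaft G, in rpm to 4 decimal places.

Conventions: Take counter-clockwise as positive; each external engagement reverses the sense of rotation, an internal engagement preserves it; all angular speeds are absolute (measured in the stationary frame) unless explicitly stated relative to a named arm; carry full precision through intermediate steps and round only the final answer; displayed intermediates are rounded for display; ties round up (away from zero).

recognized (7 fixed axles, 6 meshes): fixed-axis compound train
mesh 1 [49T→78T]: ω = 1145.0000×49/78 = 719.2949 rpm, sense flips to −
mesh 2 [78T→71T]: ω = 719.2949×78/71 = 790.2113 rpm, sense flips to +
mesh 3 [71T→52T]: ω = 790.2113×71/52 = 1078.9423 rpm, sense flips to −
mesh 4 [56T→84T]: ω = 1078.9423×56/84 = 719.2949 rpm, sense flips to +
mesh 5 [84T→18T]: ω = 719.2949×84/18 = 3356.7094 rpm, sense flips to −
mesh 6 [40T→40T]: ω = 3356.7094×40/40 = 3356.7094 rpm, sense flips to +
signed output speed = +3356.7094 rpm

+3356.7094 rpm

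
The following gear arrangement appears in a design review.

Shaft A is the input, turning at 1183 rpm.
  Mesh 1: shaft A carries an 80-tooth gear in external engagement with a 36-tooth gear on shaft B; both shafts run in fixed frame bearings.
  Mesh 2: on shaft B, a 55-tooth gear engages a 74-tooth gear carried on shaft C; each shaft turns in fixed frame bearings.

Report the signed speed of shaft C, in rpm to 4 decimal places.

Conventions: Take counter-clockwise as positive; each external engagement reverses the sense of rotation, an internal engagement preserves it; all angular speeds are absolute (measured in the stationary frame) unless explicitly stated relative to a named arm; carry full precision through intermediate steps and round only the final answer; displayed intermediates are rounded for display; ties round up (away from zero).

recognized (3 fixed axles, 2 meshes): fixed-axis compound train
mesh 1 [80T→36T]: ω = 1183.0000×80/36 = 2628.8889 rpm, sense flips to −
mesh 2 [55T→74T]: ω = 2628.8889×55/74 = 1953.9039 rpm, sense flips to +
signed output speed = +1953.9039 rpm

+1953.9039 rpm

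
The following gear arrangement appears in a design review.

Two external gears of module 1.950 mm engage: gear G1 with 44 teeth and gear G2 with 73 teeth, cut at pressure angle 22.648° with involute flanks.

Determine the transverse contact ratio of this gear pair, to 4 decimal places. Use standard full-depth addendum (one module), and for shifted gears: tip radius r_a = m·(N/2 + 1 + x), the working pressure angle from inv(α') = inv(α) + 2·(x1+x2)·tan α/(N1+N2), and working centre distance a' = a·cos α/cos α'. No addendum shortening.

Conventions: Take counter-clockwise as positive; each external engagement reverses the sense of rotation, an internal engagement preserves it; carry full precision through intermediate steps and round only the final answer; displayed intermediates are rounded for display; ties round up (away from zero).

single-mesh involute tooth geometry (44T engaging 73T at module 1.950)
base radii: r_b1 = 39.591893, r_b2 = 65.686550
tip radii: r_a1 = 44.850000, r_a2 = 73.125000
no profile shift: α' = α, a' = a
action lengths: √(r_a1²−r_b1²) = 21.071415, √(r_a2²−r_b2²) = 32.133204
base pitch p_b = π·m·cos α = 5.653709
CR = (21.071415 + 32.133204 − 114.075000·sin 22.64800°)/5.653709 = 1.641032
contact ratio ≈ 1.6410

1.6410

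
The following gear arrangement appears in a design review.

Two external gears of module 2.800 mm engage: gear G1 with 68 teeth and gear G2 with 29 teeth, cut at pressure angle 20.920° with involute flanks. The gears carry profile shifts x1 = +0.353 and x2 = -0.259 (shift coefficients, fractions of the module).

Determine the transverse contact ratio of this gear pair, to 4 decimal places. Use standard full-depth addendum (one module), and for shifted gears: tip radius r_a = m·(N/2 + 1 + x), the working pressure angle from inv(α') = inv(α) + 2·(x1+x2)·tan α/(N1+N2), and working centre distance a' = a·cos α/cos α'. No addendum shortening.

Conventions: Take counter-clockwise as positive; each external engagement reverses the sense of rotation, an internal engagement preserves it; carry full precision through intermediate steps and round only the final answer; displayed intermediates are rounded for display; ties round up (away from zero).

class = single-mesh tooth geometry [involute pair 68T × 29T, m = 2.800]
base radii: r_b1 = 88.924406, r_b2 = 37.923644
tip radii: r_a1 = 98.988400, r_a2 = 42.674800
inv(α') = inv(20.920°) + 2·(+0.353-0.259)·tan α/(68+29) = 0.01788089  ⇒  α' = 21.20619°
a' = a·cos α / cos α' = 135.8000·cos 20.920°/cos 21.20619° = 136.061488
action lengths: √(r_a1²−r_b1²) = 43.487394, √(r_a2²−r_b2²) = 19.568746
base pitch p_b = π·m·cos α = 8.216596
CR = (43.487394 + 19.568746 − 136.061488·sin 21.20619°)/8.216596 = 1.684306
contact ratio ≈ 1.6843

1.6843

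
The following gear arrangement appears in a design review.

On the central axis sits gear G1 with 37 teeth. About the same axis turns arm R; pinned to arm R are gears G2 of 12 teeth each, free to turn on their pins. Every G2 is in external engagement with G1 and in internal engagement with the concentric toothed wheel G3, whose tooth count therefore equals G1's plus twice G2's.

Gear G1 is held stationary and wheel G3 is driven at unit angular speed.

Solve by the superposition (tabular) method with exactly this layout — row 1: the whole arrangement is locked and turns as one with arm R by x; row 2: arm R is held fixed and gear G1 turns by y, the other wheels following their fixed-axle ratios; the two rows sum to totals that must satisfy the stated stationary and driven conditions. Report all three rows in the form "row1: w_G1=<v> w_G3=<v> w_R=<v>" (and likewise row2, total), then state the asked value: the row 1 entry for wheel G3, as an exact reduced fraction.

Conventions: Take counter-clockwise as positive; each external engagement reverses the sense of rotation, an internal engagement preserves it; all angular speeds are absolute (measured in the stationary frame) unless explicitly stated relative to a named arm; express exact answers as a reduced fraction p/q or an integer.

topology: planetary set — G1 37T / G2 12T / G3 61T, arm = carrier (Willis)
row 1 (train locked, turned with arm): all members turn x
superposition row 2 [arm held]: sun y, ring −(37/61)·y, arm 0
boundary: total ω_sun = x + y = 0 and total ω_ring = x − (37/61)·y = 1  ⇒  y = -61/98, x = 61/98
row 2 ring = −(37/61)·(-61/98) = 37/98
totals (row 1 + row 2): sun 61/98 + (-61/98) = 0, ring 61/98 + 37/98 = 1, arm 61/98 + 0 = 61/98
asked cell (row1, ring) = 61/98

row1: w_G1=61/98 w_G3=61/98 w_R=61/98
row2: w_G1=-61/98 w_G3=37/98 w_R=0
total: w_G1=0 w_G3=1 w_R=61/98
asked value: 61/98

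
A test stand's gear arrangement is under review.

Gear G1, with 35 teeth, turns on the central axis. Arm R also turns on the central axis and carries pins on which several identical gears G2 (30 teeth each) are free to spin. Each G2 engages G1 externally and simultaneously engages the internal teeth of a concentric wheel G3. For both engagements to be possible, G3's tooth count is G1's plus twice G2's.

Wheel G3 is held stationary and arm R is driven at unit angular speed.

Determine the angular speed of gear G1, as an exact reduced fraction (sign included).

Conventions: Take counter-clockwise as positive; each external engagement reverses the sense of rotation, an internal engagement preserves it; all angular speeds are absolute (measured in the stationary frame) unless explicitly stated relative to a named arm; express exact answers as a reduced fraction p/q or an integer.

26/7

class = planetary set [G3 = 35+2·30 = 95; Willis about the carrier]
ring teeth: 35 + 2·30 = 95
35(ω_sun−ω_arm) = −95(ω_ring−ω_arm),  ω_ring = 0, ω_arm = 1
ω_sun = 1 − (95/35)(0−1) = 26/7
exact speed ratio = 26/7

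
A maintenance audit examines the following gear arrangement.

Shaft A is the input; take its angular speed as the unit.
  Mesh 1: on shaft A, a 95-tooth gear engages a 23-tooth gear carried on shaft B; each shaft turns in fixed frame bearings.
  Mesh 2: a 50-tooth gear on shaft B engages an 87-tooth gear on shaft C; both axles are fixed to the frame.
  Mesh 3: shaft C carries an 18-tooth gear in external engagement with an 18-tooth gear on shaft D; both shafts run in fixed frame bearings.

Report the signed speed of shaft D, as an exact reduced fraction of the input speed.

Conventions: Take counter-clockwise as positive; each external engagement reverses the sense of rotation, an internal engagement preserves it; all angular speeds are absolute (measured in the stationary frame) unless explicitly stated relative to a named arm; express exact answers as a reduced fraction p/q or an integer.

3-mesh fixed-axis compound train (all bearings frame-fixed)
mesh 1 [95T→23T]: |ω|/ω_in = 1×95/23 = 95/23, sense flips to −
mesh 2 [50T→87T]: |ω|/ω_in = (95/23)×50/87 = 4750/2001, sense flips to +
mesh 3 [18T→18T]: |ω|/ω_in = (4750/2001)×18/18 = 4750/2001, sense flips to −
signed output speed (× input speed) = -4750/2001

-4750/2001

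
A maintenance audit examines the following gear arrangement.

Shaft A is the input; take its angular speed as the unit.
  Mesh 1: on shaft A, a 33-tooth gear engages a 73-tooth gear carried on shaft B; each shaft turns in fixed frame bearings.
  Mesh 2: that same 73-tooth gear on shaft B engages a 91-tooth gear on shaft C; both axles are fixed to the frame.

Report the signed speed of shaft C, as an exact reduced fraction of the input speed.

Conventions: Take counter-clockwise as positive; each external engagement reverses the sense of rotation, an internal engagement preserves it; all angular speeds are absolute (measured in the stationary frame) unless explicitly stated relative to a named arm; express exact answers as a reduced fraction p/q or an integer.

33/91

2-mesh fixed-axis compound train (all bearings frame-fixed)
mesh 1 [33T→73T]: |ω|/ω_in = 1×33/73 = 33/73, sense flips to −
mesh 2 [73T→91T]: |ω|/ω_in = (33/73)×73/91 = 33/91, sense flips to +
signed output speed (× input speed) = 33/91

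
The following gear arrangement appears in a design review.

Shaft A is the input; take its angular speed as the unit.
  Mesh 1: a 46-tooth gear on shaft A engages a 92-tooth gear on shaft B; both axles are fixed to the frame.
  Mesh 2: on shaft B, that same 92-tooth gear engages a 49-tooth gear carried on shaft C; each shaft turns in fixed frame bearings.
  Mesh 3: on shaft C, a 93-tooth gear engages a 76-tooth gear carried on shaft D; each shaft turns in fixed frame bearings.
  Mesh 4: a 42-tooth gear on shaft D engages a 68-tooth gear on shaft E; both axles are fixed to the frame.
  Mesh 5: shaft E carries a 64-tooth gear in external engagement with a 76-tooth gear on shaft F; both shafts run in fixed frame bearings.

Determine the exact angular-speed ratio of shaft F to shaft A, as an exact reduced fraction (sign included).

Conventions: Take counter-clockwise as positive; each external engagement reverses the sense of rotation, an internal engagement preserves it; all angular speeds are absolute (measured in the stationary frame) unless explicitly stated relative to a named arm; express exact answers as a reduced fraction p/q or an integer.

class = fixed-axis compound train [5 meshes; 5 ratios multiply, 5 sense flips]
mesh 1 [46T→92T]: running ratio 1/2, sense −
mesh 2 [92T→49T]: running ratio 46/49, sense +
mesh 3 [93T→76T]: running ratio 2139/1862, sense −
mesh 4 [42T→68T]: running ratio 6417/9044, sense +
mesh 5 [64T→76T]: running ratio 25668/42959, sense −
ω_out/ω_in = -25668/42959

-25668/42959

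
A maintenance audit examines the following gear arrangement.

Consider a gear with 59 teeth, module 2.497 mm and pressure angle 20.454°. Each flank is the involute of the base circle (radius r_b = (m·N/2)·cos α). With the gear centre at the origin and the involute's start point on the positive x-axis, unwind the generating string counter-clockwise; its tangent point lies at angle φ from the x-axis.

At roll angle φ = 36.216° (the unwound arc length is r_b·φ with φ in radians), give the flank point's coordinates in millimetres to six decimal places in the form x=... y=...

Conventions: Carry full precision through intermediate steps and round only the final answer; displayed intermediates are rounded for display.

x=81.457940 y=5.581088

topology: single-mesh involute geometry — m = 2.497, N = 59
pitch radius r_p = m·N/2 = 2.497·59/2 = 73.661500
base radius r_b = r_p·cos α = 73.661500·cos 20.454° = 69.017367
roll angle φ = 36.216° = 0.63208844 rad
x = r_b·(cos φ + φ·sin φ) = 81.457940
y = r_b·(sin φ − φ·cos φ) = 5.581088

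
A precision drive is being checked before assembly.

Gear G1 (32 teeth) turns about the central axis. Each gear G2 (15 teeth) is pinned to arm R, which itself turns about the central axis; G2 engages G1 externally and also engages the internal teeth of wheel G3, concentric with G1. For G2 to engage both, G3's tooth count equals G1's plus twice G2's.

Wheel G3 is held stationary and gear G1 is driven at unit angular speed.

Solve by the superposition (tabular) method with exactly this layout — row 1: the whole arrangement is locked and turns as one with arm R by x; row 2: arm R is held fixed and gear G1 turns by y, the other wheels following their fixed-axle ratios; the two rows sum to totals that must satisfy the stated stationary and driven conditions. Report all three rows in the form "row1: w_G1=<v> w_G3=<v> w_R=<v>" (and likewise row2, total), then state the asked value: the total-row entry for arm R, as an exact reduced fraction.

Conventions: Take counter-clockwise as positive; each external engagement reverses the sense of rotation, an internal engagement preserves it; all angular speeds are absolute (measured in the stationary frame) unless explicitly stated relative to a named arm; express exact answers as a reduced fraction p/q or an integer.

row1: w_G1=16/47 w_G3=16/47 w_R=16/47
row2: w_G1=31/47 w_G3=-16/47 w_R=0
total: w_G1=1 w_G3=0 w_R=16/47
asked value: 16/47

recognized (axles ride arm R): planetary set, 32/15/62 teeth
row 1 — lock + rotate with arm: ω_sun = ω_ring = ω_arm = x
row 2 (arm held, sun turns y): ω_ring = −(32/62)·y, ω_arm = 0
boundary: total ω_ring = x − (32/62)·y = 0 and total ω_sun = x + y = 1  ⇒  y = 31/47, x = 16/47
row 2 ring = −(32/62)·31/47 = -16/47
totals (row 1 + row 2): sun 16/47 + 31/47 = 1, ring 16/47 + (-16/47) = 0, arm 16/47 + 0 = 16/47
asked cell (total, arm) = 16/47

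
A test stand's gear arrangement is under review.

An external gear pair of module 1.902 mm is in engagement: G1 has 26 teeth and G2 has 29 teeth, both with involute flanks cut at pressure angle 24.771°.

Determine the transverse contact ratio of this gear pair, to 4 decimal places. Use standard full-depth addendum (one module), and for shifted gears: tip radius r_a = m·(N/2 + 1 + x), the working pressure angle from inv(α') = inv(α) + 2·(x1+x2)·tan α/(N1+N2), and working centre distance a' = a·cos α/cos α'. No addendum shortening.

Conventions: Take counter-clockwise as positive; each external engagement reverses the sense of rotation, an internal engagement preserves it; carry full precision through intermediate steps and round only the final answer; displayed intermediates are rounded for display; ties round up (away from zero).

topology: single-mesh involute geometry — m = 1.902, 26T/29T pair
base radii: r_b1 = 22.450952, r_b2 = 25.041447
tip radii: r_a1 = 26.628000, r_a2 = 29.481000
no profile shift: α' = α, a' = a
action lengths: √(r_a1²−r_b1²) = 14.318000, √(r_a2²−r_b2²) = 15.558126
base pitch p_b = π·m·cos α = 5.425519
CR = (14.318000 + 15.558126 − 52.305000·sin 24.77100°)/5.425519 = 1.467273
contact ratio ≈ 1.4673

1.4673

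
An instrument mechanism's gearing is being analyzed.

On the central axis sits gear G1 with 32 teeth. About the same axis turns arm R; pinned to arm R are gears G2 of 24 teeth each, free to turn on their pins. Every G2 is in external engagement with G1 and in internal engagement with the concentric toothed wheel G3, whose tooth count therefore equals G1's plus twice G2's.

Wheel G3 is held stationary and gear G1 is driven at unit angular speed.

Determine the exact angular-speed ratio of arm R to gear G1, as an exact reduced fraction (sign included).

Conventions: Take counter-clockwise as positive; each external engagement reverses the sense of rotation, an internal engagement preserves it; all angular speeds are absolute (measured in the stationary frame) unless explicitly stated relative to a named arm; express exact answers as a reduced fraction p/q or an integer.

2/7

recognized (axles ride arm R): planetary set, 32/24/80 teeth
ring teeth: 32 + 2·24 = 80
32(ω_sun−ω_arm) = −80(ω_ring−ω_arm),  ω_ring = 0, ω_sun = 1
32(1−ω_arm) = −80(0−ω_arm)  ⇒  112·ω_arm = 32  ⇒  ω_arm = 2/7
ω_out/ω_in = 2/7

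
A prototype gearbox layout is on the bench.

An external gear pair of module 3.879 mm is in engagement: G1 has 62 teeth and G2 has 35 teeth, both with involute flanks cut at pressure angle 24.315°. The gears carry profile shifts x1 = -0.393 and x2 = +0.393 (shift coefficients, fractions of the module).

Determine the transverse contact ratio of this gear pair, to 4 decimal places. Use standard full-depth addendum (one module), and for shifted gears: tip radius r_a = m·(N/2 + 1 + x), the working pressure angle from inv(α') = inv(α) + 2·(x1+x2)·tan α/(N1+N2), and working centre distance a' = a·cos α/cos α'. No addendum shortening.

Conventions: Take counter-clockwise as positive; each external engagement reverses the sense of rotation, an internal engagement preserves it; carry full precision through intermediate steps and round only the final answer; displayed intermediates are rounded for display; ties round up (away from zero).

single-mesh involute tooth geometry (62T engaging 35T at module 3.879)
base radii: r_b1 = 109.582374, r_b2 = 61.861018
tip radii: r_a1 = 122.603553, r_a2 = 73.285947
inv(α') = inv(24.315°) + 2·(-0.393+0.393)·tan α/(62+35) = 0.02745571  ⇒  α' = 24.31500°
a' = a·cos α / cos α' = 188.1315·cos 24.315°/cos 24.31500° = 188.131500
action lengths: √(r_a1²−r_b1²) = 54.984857, √(r_a2²−r_b2²) = 39.294332
base pitch p_b = π·m·cos α = 11.105264
CR = (54.984857 + 39.294332 − 188.131500·sin 24.31500°)/11.105264 = 1.514191
contact ratio ≈ 1.5142

1.5142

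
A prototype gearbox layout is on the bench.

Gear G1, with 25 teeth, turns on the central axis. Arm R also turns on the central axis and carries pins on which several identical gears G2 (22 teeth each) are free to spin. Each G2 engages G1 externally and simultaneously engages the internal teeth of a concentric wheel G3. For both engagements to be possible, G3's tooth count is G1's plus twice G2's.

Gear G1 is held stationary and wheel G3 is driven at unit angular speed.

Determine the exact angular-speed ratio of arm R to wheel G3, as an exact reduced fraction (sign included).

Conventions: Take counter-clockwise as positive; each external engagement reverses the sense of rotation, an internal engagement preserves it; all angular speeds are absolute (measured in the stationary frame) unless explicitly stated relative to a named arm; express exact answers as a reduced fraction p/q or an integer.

69/94

recognized (axles ride arm R): planetary set, 25/22/69 teeth
ring teeth: 25 + 2·22 = 69
25(ω_sun−ω_arm) = −69(ω_ring−ω_arm),  ω_sun = 0, ω_ring = 1
25(0−ω_arm) = −69(1−ω_arm)  ⇒  94·ω_arm = 69  ⇒  ω_arm = 69/94
ω_out/ω_in = 69/94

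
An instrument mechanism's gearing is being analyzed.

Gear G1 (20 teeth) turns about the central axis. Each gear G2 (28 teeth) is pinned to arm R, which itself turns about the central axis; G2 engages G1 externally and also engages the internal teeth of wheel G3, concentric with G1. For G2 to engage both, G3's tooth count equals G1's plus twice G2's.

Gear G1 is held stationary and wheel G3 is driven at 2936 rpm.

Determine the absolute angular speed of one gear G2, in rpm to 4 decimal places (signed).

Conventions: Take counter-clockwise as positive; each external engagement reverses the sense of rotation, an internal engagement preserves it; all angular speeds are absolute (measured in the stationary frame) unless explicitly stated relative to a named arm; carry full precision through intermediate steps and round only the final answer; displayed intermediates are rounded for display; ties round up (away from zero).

+3984.5714 rpm

planetary set (20T centre, 28T on arm, 76T internal) — Willis relation
normalise by the input: solve with ω_ring = 1, then scale by 2936 rpm
ring teeth: 20 + 2·28 = 76
20(ω_sun−ω_arm) = −76(ω_ring−ω_arm),  ω_sun = 0, ω_ring = 1
20(0−ω_arm) = −76(1−ω_arm)  ⇒  96·ω_arm = 76  ⇒  ω_arm = 19/24
sun–planet mesh: 20·(0−19/24) = −28·(ω_p−ω_arm)  ⇒  ω_p−ω_arm = 95/168
ω_p = 19/24 + 95/168 = 19/14
scale: ω_p = 19/14 × 2936 rpm = +3984.5714 rpm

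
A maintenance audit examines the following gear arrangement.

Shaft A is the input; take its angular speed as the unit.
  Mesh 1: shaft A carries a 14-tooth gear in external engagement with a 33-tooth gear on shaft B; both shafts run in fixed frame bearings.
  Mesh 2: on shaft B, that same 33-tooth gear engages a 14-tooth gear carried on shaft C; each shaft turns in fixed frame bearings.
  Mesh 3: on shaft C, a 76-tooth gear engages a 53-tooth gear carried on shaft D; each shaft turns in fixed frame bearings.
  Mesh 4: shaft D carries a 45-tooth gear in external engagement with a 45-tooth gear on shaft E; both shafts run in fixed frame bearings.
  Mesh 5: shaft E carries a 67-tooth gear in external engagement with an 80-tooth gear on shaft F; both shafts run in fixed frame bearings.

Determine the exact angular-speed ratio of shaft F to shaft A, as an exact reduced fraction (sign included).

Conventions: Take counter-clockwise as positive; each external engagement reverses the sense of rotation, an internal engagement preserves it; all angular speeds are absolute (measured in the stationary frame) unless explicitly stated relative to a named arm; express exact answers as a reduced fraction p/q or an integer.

class = fixed-axis compound train [5 meshes; 5 ratios multiply, 5 sense flips]
mesh 1 [14T→33T]: running ratio 14/33, sense −
mesh 2 [33T→14T]: running ratio 1, sense +
mesh 3 [76T→53T]: running ratio 76/53, sense −
mesh 4 [45T→45T]: running ratio 76/53, sense +
mesh 5 [67T→80T]: running ratio 1273/1060, sense −
ω_out/ω_in = -1273/1060

-1273/1060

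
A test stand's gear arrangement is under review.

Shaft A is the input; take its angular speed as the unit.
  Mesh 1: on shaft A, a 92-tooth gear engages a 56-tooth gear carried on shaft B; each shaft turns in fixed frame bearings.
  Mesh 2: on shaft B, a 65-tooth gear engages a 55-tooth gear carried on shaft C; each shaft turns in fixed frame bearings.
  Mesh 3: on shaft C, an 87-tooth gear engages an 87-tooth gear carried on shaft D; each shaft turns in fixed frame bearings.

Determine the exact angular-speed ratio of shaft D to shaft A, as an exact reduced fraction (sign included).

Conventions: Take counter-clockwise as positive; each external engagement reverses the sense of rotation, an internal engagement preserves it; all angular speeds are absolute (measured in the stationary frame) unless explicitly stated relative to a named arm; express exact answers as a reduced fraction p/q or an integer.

class = fixed-axis compound train [3 meshes; 3 ratios multiply, 3 sense flips]
mesh 1 [92T→56T]: running ratio 23/14, sense −
mesh 2 [65T→55T]: running ratio 299/154, sense +
mesh 3 [87T→87T]: running ratio 299/154, sense −
ω_out/ω_in = -299/154

-299/154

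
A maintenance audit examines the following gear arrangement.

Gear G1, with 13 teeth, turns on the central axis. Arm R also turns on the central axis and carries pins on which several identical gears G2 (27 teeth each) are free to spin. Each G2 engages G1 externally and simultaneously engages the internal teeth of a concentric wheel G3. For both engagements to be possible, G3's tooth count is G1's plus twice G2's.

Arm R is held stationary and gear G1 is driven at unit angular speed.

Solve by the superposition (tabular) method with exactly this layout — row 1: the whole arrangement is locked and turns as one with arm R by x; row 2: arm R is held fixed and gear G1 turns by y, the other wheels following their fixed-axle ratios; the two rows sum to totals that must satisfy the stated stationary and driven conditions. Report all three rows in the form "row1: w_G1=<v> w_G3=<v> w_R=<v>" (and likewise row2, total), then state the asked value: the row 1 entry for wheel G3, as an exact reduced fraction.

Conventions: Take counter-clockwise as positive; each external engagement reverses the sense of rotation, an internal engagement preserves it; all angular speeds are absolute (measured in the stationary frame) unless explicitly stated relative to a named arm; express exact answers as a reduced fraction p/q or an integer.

row1: w_G1=0 w_G3=0 w_R=0
row2: w_G1=1 w_G3=-13/67 w_R=0
total: w_G1=1 w_G3=-13/67 w_R=0
asked value: 0

topology: planetary set — G1 13T / G2 27T / G3 67T, arm = carrier (Willis)
superposition row 1 [locked train]: every member turns x
row 2: sun turns y, ring = −(13/67)·y, arm 0
boundary: total ω_arm = x = 0 and total ω_sun = x + y = 1  ⇒  y = 1, x = 0
row 2 ring = −(13/67)·1 = -13/67
totals (row 1 + row 2): sun 0 + 1 = 1, ring 0 + (-13/67) = -13/67, arm 0 + 0 = 0
asked cell (row1, ring) = 0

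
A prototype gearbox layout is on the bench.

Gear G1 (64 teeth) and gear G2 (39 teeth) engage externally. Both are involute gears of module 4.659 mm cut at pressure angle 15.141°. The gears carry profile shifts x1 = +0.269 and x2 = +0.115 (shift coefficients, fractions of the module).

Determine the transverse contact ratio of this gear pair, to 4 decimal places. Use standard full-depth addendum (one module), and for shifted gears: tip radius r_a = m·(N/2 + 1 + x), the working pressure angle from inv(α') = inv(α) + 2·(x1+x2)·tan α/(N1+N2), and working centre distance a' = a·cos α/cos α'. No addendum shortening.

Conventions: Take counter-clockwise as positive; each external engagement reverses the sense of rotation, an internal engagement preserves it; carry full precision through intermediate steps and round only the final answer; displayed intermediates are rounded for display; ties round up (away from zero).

topology: single-mesh involute geometry — m = 4.659, 64T/39T pair
base radii: r_b1 = 143.912555, r_b2 = 87.696713
tip radii: r_a1 = 155.000271, r_a2 = 96.045285
inv(α') = inv(15.141°) + 2·(+0.269+0.115)·tan α/(64+39) = 0.00834583  ⇒  α' = 16.57258°
a' = a·cos α / cos α' = 239.9385·cos 15.141°/cos 16.57258° = 241.647496
action lengths: √(r_a1²−r_b1²) = 57.569615, √(r_a2²−r_b2²) = 39.166099
base pitch p_b = π·m·cos α = 14.128582
CR = (57.569615 + 39.166099 − 241.647496·sin 16.57258°)/14.128582 = 1.968399
contact ratio ≈ 1.9684

1.9684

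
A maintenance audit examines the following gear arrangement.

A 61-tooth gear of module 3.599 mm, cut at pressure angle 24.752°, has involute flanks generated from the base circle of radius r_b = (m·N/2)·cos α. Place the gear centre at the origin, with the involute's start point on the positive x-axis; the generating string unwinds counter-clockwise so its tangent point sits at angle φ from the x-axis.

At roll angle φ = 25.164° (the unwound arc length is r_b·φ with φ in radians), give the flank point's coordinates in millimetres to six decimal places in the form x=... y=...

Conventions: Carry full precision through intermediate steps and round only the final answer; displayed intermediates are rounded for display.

x=108.840336 y=2.761077

class = single-mesh tooth geometry [base-circle involute, m = 3.599, 61T]
pitch radius r_p = m·N/2 = 3.599·61/2 = 109.769500
base radius r_b = r_p·cos α = 109.769500·cos 24.752° = 99.684818
roll angle φ = 25.164° = 0.43919465 rad
x = r_b·(cos φ + φ·sin φ) = 108.840336
y = r_b·(sin φ − φ·cos φ) = 2.761077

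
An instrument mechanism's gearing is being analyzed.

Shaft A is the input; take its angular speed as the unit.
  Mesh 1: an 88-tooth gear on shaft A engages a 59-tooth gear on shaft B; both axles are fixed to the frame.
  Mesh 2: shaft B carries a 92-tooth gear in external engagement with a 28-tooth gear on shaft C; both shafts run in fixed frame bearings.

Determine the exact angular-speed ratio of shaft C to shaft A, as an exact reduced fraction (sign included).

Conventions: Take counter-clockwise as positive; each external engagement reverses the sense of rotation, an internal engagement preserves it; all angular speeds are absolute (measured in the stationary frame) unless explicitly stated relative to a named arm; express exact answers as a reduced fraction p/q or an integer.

2024/413

class = fixed-axis compound train [2 meshes; 2 ratios multiply, 2 sense flips]
mesh 1 [88T→59T]: running ratio 88/59, sense −
mesh 2 [92T→28T]: running ratio 2024/413, sense +
ω_out/ω_in = 2024/413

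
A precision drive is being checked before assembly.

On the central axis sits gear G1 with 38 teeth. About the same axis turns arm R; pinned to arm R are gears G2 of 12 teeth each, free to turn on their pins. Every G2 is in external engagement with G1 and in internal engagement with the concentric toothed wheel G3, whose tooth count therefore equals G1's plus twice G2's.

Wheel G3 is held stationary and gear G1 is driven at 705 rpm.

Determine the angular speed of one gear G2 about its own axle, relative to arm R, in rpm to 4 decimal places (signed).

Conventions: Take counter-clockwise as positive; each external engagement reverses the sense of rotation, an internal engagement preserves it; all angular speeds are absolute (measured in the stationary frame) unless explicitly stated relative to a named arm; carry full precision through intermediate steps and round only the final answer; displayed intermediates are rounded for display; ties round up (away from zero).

topology: planetary set — G1 38T / G2 12T / G3 62T, arm = carrier (Willis)
normalise by the input: solve with ω_sun = 1, then scale by 705 rpm
ring teeth: 38 + 2·12 = 62
38(ω_sun−ω_arm) = −62(ω_ring−ω_arm),  ω_ring = 0, ω_sun = 1
38(1−ω_arm) = −62(0−ω_arm)  ⇒  100·ω_arm = 38  ⇒  ω_arm = 19/50
sun–planet mesh: 38·(1−19/50) = −12·(ω_p−ω_arm)  ⇒  ω_p−ω_arm = -589/300
scale: ω_p−ω_arm = -589/300 × 705 rpm = -1384.1500 rpm

-1384.1500 rpm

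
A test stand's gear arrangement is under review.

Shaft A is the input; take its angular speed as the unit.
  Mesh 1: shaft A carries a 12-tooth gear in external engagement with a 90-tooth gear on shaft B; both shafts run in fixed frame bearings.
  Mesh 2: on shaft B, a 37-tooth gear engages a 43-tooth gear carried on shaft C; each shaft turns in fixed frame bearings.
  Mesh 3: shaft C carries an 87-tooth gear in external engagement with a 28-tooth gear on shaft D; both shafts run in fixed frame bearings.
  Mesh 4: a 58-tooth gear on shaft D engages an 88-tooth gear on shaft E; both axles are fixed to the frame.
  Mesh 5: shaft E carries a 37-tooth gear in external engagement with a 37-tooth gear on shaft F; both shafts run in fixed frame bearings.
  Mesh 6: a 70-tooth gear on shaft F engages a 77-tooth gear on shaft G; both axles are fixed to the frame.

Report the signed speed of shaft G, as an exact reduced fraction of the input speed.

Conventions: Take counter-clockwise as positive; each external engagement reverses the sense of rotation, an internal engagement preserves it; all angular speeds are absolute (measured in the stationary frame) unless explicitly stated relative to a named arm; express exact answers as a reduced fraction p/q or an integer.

6-mesh fixed-axis compound train (all bearings frame-fixed)
mesh 1 [12T→90T]: |ω|/ω_in = 1×12/90 = 2/15, sense flips to −
mesh 2 [37T→43T]: |ω|/ω_in = (2/15)×37/43 = 74/645, sense flips to +
mesh 3 [87T→28T]: |ω|/ω_in = (74/645)×87/28 = 1073/3010, sense flips to −
mesh 4 [58T→88T]: |ω|/ω_in = (1073/3010)×58/88 = 31117/132440, sense flips to +
mesh 5 [37T→37T]: |ω|/ω_in = (31117/132440)×37/37 = 31117/132440, sense flips to −
mesh 6 [70T→77T]: |ω|/ω_in = (31117/132440)×70/77 = 31117/145684, sense flips to +
signed output speed (× input speed) = 31117/145684

31117/145684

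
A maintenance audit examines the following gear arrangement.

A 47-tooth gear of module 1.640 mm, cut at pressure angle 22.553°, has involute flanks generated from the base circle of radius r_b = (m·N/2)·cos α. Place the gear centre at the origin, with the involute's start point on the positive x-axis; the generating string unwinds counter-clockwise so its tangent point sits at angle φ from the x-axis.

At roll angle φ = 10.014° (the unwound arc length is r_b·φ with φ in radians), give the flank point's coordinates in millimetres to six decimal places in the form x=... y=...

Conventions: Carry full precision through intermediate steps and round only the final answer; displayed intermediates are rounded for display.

x=36.132141 y=0.063149

topology: single-mesh involute geometry — m = 1.640, N = 47
pitch radius r_p = m·N/2 = 1.640·47/2 = 38.540000
base radius r_b = r_p·cos α = 38.540000·cos 22.553° = 35.592659
roll angle φ = 10.014° = 0.17477727 rad
x = r_b·(cos φ + φ·sin φ) = 36.132141
y = r_b·(sin φ − φ·cos φ) = 0.063149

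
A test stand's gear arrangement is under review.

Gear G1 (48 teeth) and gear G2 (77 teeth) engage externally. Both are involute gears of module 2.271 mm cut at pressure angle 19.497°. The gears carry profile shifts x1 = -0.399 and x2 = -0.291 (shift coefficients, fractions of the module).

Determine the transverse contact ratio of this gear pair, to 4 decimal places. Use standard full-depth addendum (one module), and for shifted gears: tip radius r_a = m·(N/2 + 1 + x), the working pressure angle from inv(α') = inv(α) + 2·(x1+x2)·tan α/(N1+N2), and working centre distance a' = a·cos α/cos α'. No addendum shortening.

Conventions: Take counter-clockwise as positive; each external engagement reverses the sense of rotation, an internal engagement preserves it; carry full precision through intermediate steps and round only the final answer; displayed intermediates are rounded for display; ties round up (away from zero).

2.0016

single-mesh involute tooth geometry (48T engaging 77T at module 2.271)
base radii: r_b1 = 51.378684, r_b2 = 82.419973
tip radii: r_a1 = 55.868871, r_a2 = 89.043639
inv(α') = inv(19.497°) + 2·(-0.399-0.291)·tan α/(48+77) = 0.00986399  ⇒  α' = 17.49874°
a' = a·cos α / cos α' = 141.9375·cos 19.497°/cos 17.49874° = 140.290817
action lengths: √(r_a1²−r_b1²) = 21.944510, √(r_a2²−r_b2²) = 33.700411
base pitch p_b = π·m·cos α = 6.725454
CR = (21.944510 + 33.700411 − 140.290817·sin 17.49874°)/6.725454 = 2.001590
contact ratio ≈ 2.0016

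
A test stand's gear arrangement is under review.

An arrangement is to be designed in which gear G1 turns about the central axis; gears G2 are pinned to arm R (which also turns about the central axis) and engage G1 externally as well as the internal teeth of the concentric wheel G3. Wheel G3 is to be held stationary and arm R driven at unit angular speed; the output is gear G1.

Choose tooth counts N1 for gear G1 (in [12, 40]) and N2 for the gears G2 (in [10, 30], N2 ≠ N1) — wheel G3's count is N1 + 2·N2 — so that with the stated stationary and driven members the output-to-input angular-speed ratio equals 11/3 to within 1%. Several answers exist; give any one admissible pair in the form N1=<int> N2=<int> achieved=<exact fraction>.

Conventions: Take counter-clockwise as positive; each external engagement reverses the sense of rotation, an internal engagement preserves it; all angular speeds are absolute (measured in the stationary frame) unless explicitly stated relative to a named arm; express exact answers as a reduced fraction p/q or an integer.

N1=12 N2=10 achieved=11/3

design class (target 11/3): planetary set
Willis with ω_ring = 0: ω_sun/ω_arm = (N1+N3)/N1; set equal to 11/3  ⇒  N3/N1 = 11/3 − 1 = 8/3
N3 = N1 + 2·N2  ⇒  N2/N1 = (N3/N1 − 1)/2 = (8/3 − 1)/2 = 5/6
smallest multiple with N1 ≥ 12 and N2 ≥ 10: k = 2  ⇒  N1 = 2·6 = 12, N2 = 2·5 = 10 (N1 ≤ 40, N2 ≤ 30, N2 ≠ N1 ✓), N3 = 12 + 2·10 = 32
check: (N1+N3)/N1 with N1 = 12, N3 = 32 gives 11/3; |achieved − target| = 0 ≤ 11/300 ✓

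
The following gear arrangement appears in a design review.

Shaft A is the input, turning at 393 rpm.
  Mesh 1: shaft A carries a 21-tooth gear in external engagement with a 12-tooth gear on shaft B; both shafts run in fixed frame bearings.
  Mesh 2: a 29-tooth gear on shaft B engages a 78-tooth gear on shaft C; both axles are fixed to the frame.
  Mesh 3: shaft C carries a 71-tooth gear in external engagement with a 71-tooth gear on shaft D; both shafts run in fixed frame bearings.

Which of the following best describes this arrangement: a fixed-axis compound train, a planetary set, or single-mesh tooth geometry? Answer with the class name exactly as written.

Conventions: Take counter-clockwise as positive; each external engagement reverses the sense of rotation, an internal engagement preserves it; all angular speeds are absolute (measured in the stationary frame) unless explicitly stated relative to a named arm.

fixed-axis compound train

topology: fixed-axis compound train — 3 meshes, A→D
classification: fixed-axis compound train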